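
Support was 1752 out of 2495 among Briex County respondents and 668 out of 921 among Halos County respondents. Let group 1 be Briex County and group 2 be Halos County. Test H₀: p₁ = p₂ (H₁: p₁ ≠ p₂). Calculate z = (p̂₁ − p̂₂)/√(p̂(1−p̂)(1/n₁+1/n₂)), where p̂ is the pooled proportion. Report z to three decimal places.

z = -1.318

p̂₁ = 1752/2495 = 0.70220, p̂₂ = 668/921 = 0.72530.
Pooled p̂ = (1752+668)/(2495+921) = 2420/3416 = 0.70843.
SE = √(0.206557 × 0.00148658) = 0.01752.
z = (0.70220 − 0.72530)/0.01752 = -0.02310/0.01752 = -1.318.
Two-sided p-value ≈ 2·Φ(−1.318) = 0.1875.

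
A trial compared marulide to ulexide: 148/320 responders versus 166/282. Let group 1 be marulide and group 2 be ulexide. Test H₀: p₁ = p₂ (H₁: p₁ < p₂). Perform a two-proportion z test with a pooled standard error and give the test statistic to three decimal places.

p̂₁ = 148/320 ≈ 0.46250, p̂₂ = 166/282 ≈ 0.58865.
Pooled p̂ = (148+166)/(320+282) = 314/602 = 0.52159.
SE = √(0.249534 × 0.0066711) = 0.04080.
z = (0.46250 − 0.58865)/0.04080 = -0.12615/0.04080 = -3.092.
p-value = P(Z < -3.092) ≈ 0.0010.

z = -3.092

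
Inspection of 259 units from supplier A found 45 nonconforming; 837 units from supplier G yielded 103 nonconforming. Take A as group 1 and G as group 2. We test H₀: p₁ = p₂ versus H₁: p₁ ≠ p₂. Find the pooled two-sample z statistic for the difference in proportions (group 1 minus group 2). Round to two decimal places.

p̂₁ = 45/259 ≈ 0.17375, p̂₂ = 103/837 ≈ 0.12306.
Pooled p̂ = (45+103)/(259+837) = 148/1096 = 0.13504.
SE = √(p̂(1−p̂)(1/n₁+1/n₂)) = √(0.13504·0.86496·0.00505575) = √(0.00059052) = 0.02430.
z = (0.17375 − 0.12306)/0.02430 = 0.05069/0.02430 = 2.09.
Two-sided p-value ≈ 2·Φ(−2.086) = 0.0370.

z = 2.09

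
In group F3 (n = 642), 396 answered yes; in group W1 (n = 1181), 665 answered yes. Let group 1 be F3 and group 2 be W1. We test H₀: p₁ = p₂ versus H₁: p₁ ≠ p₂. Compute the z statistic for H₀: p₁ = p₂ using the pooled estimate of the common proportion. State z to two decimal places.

p̂₁ = 396/642 ≈ 0.6168, p̂₂ = 665/1181 ≈ 0.5631.
Pooled p̂ = (396+665)/(642+1181) = 1061/1823 = 0.5820.
SE = √(0.243275 × 0.00240437) = 0.0242.
z = (0.6168 − 0.5631)/0.0242 = 0.0537/0.0242 = 2.22.

z = 2.22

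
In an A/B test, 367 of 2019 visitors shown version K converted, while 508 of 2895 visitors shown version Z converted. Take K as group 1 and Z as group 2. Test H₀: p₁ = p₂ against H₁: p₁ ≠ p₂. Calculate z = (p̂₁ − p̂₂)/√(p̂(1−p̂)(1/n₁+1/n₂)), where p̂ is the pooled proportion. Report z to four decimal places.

z = 0.5678

p̂₁ = 367/2019 = 0.1817732, p̂₂ = 508/2895 = 0.1754750.
Pooled p̂ = (367+508)/(2019+2895) = 875/4914 = 0.1780627.
SE = √(p̂(1−p̂)(1/n₁+1/n₂)) = √(0.1780627·0.8219373·0.000840718) = √(0.000123044) = 0.0110925.
z = (0.1817732 − 0.1754750)/0.0110925 = 0.0062982/0.0110925 = 0.5678.
p-value = 2·P(Z > 0.568) ≈ 0.5702.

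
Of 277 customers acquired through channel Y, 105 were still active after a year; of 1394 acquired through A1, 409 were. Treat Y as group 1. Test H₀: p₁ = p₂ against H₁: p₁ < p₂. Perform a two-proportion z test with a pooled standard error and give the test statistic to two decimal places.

z = 2.82

p̂₁ = 105/277 ≈ 0.3791, p̂₂ = 409/1394 ≈ 0.2934.
Pooled p̂ = (105+409)/(277+1394) = 514/1671 = 0.3076.
SE = √(p̂(1−p̂)(1/n₁+1/n₂)) = √(0.3076·0.6924·0.00432747) = √(0.000921674) = 0.0304.
z = (0.3791 − 0.2934)/0.0304 = 0.0857/0.0304 = 2.82.
p-value = P(Z < 2.822) ≈ 0.9976.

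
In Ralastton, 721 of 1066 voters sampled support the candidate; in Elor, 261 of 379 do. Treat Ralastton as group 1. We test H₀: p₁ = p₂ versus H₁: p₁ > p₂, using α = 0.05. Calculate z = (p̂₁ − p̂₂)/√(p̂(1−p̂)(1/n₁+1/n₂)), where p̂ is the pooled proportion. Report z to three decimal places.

p̂₁ = 721/1066 ≈ 0.676360, p̂₂ = 261/379 ≈ 0.688654.
Pooled p̂ = (721+261)/(1066+379) = 982/1445 = 0.679585.
SE = √(0.217749 × 0.00357661) = 0.027907.
z = (0.676360 − 0.688654)/0.027907 = -0.012294/0.027907 = -0.441.
p-value = P(Z > -0.441) ≈ 0.6702; since p > α = 0.05, fail to reject H₀.

z = -0.441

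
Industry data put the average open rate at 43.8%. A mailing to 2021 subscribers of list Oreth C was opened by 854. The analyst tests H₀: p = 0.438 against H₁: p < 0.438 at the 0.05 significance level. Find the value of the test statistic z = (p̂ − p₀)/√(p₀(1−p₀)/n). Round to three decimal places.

p̂ = 854/2021 = 0.42256.
Standard error under H₀: √(0.438×0.562/2021) = 0.01104.
z = (0.42256 − 0.438)/0.01104 = -0.01544/0.01104 = -1.399.
p-value = P(Z < -1.399) ≈ 0.0809. With α = 0.05, fail to reject H₀.

z = -1.399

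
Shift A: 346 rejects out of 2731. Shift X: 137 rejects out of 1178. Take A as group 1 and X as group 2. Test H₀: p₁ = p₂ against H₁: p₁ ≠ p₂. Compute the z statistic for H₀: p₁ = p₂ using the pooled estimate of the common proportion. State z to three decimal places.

z = 0.906

p̂₁ = 346/2731 ≈ 0.12669, p̂₂ = 137/1178 ≈ 0.11630.
Pooled p̂ = (346+137)/(2731+1178) = 483/3909 = 0.12356.
SE = √(p̂(1−p̂)(1/n₁+1/n₂)) = √(0.12356·0.87644·0.00121506) = √(0.000131584) = 0.01147.
z = (0.12669 − 0.11630)/0.01147 = 0.01039/0.01147 = 0.906.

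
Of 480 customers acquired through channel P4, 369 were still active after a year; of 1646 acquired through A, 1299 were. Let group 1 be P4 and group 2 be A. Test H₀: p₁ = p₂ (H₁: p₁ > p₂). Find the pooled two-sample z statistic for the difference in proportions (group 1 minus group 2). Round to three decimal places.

z = -0.958

p̂₁ = 369/480 ≈ 0.76875, p̂₂ = 1299/1646 ≈ 0.78919.
Pooled p̂ = (369+1299)/(480+1646) = 1668/2126 = 0.78457.
SE = √(p̂(1−p̂)(1/n₁+1/n₂)) = √(0.78457·0.21543·0.00269087) = √(0.000454807) = 0.02133.
z = (0.76875 − 0.78919)/0.02133 = -0.02044/0.02133 = -0.958.
p-value = P(Z > -0.958) ≈ 0.8310.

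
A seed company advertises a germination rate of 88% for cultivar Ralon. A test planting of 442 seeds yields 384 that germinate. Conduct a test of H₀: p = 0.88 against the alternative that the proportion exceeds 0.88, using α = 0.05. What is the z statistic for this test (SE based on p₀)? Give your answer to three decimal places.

z = -0.726

p̂ = 384/442 ≈ 0.86878.
Under H₀, SE = √(0.88·0.12/442) = √(0.000238914) = 0.01546.
z = (0.86878 − 0.88)/0.01546 = -0.01122/0.01546 = -0.726.
p-value = P(Z > -0.726) ≈ 0.7661. With α = 0.05, fail to reject H₀.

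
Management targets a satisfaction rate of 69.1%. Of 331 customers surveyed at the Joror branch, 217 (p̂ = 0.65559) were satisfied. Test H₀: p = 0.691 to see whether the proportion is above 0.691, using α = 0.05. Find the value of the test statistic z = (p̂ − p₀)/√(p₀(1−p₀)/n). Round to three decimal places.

z = -1.394

p̂ = 217/331 ≈ 0.65559.
Standard error under H₀: √(0.691×0.309/331) = 0.02540.
z = (0.65559 − 0.691)/0.02540 = -0.03541/0.02540 = -1.394.
p-value = P(Z > -1.394) ≈ 0.9184; since p > α = 0.05, fail to reject H₀.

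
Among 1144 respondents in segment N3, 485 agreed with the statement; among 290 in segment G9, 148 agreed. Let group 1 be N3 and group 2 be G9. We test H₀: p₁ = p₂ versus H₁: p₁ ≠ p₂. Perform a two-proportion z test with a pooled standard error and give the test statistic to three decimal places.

p̂₁ = 485/1144 ≈ 0.42395, p̂₂ = 148/290 ≈ 0.51034.
Pooled p̂ = (485+148)/(1144+290) = 633/1434 = 0.44142.
SE = √(0.246569 × 0.0043224) = 0.03265.
z = (0.42395 − 0.51034)/0.03265 = -0.08639/0.03265 = -2.646.

z = -2.646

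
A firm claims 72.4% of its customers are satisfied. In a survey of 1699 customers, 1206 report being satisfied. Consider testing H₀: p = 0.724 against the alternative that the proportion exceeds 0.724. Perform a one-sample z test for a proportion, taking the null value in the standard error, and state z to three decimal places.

p̂ = 1206/1699 = 0.70983.
Under H₀, SE = √(0.724·0.276/1699) = √(0.000117613) = 0.01084.
z = (0.70983 − 0.724)/0.01084 = -0.01417/0.01084 = -1.307.
p-value = P(Z > -1.307) ≈ 0.9043.

z = -1.307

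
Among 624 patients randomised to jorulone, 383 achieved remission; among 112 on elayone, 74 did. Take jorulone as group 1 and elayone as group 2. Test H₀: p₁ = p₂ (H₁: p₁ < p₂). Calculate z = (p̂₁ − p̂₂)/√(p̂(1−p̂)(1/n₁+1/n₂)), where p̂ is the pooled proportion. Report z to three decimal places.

z = -0.943

p̂₁ = 383/624 ≈ 0.61378, p̂₂ = 74/112 ≈ 0.66071.
Pooled p̂ = (383+74)/(624+112) = 457/736 = 0.62092.
SE = √(0.235377 × 0.0105311) = 0.04979.
z = (0.61378 − 0.66071)/0.04979 = -0.04693/0.04979 = -0.943.
p-value = P(Z < -0.943) ≈ 0.1729.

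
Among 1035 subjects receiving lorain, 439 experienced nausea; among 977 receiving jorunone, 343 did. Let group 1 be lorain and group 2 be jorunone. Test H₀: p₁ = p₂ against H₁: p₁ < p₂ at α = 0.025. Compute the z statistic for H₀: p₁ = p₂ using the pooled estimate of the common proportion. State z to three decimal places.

z = 3.361

p̂₁ = 439/1035 = 0.424155, p̂₂ = 343/977 = 0.351075.
Pooled p̂ = (439+343)/(1035+977) = 782/2012 = 0.388668.
SE = √(p̂(1−p̂)(1/n₁+1/n₂)) = √(0.388668·0.611332·0.00198973) = √(0.000472769) = 0.021743.
z = (0.424155 − 0.351075)/0.021743 = 0.073080/0.021743 = 3.361.
p-value = P(Z < 3.361) ≈ 0.9996. With α = 0.025, fail to reject H₀.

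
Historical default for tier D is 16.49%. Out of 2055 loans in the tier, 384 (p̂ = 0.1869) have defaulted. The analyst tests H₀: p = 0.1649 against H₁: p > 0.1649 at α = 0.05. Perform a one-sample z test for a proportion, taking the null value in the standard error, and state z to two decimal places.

z = 2.68

p̂ = 384/2055 = 0.1869.
Standard error under H₀: √(0.1649×0.8351/2055) = 0.0082.
z = (0.1869 − 0.1649)/0.0082 = 0.0220/0.0082 = 2.68.
p-value = P(Z > 2.683) ≈ 0.0037. With α = 0.05, reject H₀.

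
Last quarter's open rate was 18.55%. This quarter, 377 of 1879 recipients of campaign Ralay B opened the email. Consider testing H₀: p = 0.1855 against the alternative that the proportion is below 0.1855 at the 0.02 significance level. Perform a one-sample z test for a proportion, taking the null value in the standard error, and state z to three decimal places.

z = 1.688

p̂ = 377/1879 ≈ 0.20064.
SE = √(p₀(1−p₀)/n) = √(0.15109/1879) = 0.00897.
z = (0.20064 − 0.1855)/0.00897 = 0.01514/0.00897 = 1.688.
p-value = P(Z < 1.688) ≈ 0.9543. With α = 0.02, fail to reject H₀.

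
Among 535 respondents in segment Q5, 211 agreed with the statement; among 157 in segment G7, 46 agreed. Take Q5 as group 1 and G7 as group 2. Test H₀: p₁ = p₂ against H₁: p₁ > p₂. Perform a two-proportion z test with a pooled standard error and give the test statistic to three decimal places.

z = 2.312

p̂₁ = 211/535 = 0.39439, p̂₂ = 46/157 = 0.29299.
Pooled p̂ = (211+46)/(535+157) = 257/692 = 0.37139.
SE = √(p̂(1−p̂)(1/n₁+1/n₂)) = √(0.37139·0.62861·0.00823859) = √(0.00192337) = 0.04386.
z = (0.39439 − 0.29299)/0.04386 = 0.10140/0.04386 = 2.312.
p-value = P(Z > 2.312) ≈ 0.0104.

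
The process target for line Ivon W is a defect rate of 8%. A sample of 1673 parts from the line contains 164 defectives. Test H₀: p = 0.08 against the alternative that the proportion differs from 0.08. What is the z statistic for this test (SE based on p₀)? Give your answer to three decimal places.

p̂ = 164/1673 ≈ 0.098027.
Under H₀, SE = √(0.08·0.92/1673) = √(4.39928e-05) = 0.006633.
z = (0.098027 − 0.08)/0.006633 = 0.018027/0.006633 = 2.718.

z = 2.718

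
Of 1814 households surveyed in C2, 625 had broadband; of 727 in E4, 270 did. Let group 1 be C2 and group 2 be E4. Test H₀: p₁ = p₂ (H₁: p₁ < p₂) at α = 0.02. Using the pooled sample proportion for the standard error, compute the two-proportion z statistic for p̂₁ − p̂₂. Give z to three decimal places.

z = -1.280

p̂₁ = 625/1814 = 0.34454, p̂₂ = 270/727 = 0.37139.
Pooled p̂ = (625+270)/(1814+727) = 895/2541 = 0.35222.
SE = √(p̂(1−p̂)(1/n₁+1/n₂)) = √(0.35222·0.64778·0.00192678) = √(0.000439619) = 0.02097.
z = (0.34454 − 0.37139)/0.02097 = -0.02685/0.02097 = -1.280.
p-value = P(Z < -1.280) ≈ 0.1002; since p > α = 0.02, fail to reject H₀.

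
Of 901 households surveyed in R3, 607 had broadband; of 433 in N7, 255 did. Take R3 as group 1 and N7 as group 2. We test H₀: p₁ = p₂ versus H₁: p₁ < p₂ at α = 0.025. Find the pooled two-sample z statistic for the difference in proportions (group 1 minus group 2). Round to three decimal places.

p̂₁ = 607/901 = 0.673696, p̂₂ = 255/433 = 0.588915.
Pooled p̂ = (607+255)/(901+433) = 862/1334 = 0.646177.
SE = √(p̂(1−p̂)(1/n₁+1/n₂)) = √(0.646177·0.353823·0.00341935) = √(0.000781773) = 0.027960.
z = (0.673696 − 0.588915)/0.027960 = 0.084781/0.027960 = 3.032.
p-value = P(Z < 3.032) ≈ 0.9988, so at α = 0.025 we fail to reject H₀.

z = 3.032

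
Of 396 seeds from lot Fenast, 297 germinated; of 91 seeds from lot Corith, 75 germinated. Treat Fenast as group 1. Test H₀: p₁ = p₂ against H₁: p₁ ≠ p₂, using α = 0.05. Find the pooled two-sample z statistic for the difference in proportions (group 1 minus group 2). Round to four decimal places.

z = -1.5024

p̂₁ = 297/396 ≈ 0.750000, p̂₂ = 75/91 ≈ 0.824176.
Pooled p̂ = (297+75)/(396+91) = 372/487 = 0.763860.
SE = √(p̂(1−p̂)(1/n₁+1/n₂)) = √(0.763860·0.236140·0.0135143) = √(0.00243767) = 0.049373.
z = (0.750000 − 0.824176)/0.049373 = -0.074176/0.049373 = -1.5024.
p-value = 2·P(Z > 1.502) ≈ 0.1330; since p > α = 0.05, fail to reject H₀.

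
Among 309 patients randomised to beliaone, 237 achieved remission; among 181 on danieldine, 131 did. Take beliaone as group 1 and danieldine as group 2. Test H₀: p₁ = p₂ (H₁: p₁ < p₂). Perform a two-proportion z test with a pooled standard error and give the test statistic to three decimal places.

p̂₁ = 237/309 ≈ 0.76699, p̂₂ = 131/181 ≈ 0.72376.
Pooled p̂ = (237+131)/(309+181) = 368/490 = 0.75102.
SE = √(p̂(1−p̂)(1/n₁+1/n₂)) = √(0.75102·0.24898·0.00876111) = √(0.00163823) = 0.04048.
z = (0.76699 − 0.72376)/0.04048 = 0.04323/0.04048 = 1.068.
p-value = P(Z < 1.068) ≈ 0.8573.

z = 1.068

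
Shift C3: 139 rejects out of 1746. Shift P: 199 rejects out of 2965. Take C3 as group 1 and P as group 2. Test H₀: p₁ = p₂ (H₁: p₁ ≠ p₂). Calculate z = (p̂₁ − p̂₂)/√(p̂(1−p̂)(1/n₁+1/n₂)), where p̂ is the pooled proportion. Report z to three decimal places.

z = 1.605

p̂₁ = 139/1746 = 0.07961, p̂₂ = 199/2965 = 0.06712.
Pooled p̂ = (139+199)/(1746+2965) = 338/4711 = 0.07175.
SE = √(0.0665993 × 0.000910006) = 0.00778.
z = (0.07961 − 0.06712)/0.00778 = 0.01249/0.00778 = 1.605.
p-value = 2·P(Z > 1.605) ≈ 0.1085.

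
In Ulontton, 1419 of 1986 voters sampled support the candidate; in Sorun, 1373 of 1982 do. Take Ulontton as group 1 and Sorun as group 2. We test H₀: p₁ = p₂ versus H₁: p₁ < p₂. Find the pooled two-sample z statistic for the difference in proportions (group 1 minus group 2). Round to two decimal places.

p̂₁ = 1419/1986 = 0.7145, p̂₂ = 1373/1982 = 0.6927.
Pooled p̂ = (1419+1373)/(1986+1982) = 2792/3968 = 0.7036.
SE = √(p̂(1−p̂)(1/n₁+1/n₂)) = √(0.7036·0.2964·0.00100807) = √(0.000210217) = 0.0145.
z = (0.7145 − 0.6927)/0.0145 = 0.0218/0.0145 = 1.50.
p-value = P(Z < 1.501) ≈ 0.9334.

z = 1.50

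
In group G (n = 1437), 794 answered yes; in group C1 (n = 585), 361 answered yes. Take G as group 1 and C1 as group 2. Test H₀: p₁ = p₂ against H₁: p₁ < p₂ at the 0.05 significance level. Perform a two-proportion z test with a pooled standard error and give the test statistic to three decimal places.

p̂₁ = 794/1437 ≈ 0.55254, p̂₂ = 361/585 ≈ 0.61709.
Pooled p̂ = (794+361)/(1437+585) = 1155/2022 = 0.57122.
SE = √(p̂(1−p̂)(1/n₁+1/n₂)) = √(0.57122·0.42878·0.0024053) = √(0.000589125) = 0.02427.
z = (0.55254 − 0.61709)/0.02427 = -0.06455/0.02427 = -2.660.
p-value = P(Z < -2.660) ≈ 0.0039; since p < α = 0.05, reject H₀.

z = -2.660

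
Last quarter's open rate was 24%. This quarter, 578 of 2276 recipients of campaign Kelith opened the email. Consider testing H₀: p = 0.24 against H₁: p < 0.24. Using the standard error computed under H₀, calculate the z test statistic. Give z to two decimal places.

z = 1.56

p̂ = 578/2276 ≈ 0.2540.
SE = √(p₀(1−p₀)/n) = √(0.1824/2276) = 0.0090.
z = (0.2540 − 0.24)/0.0090 = 0.0140/0.0090 = 1.56.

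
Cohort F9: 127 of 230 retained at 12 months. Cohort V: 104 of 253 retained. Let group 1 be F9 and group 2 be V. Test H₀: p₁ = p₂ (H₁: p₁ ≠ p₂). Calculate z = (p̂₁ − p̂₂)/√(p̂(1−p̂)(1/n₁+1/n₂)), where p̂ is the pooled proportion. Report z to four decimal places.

p̂₁ = 127/230 = 0.552174, p̂₂ = 104/253 = 0.411067.
Pooled p̂ = (127+104)/(230+253) = 231/483 = 0.478261.
SE = √(0.249527 × 0.0083004) = 0.045510.
z = (0.552174 − 0.411067)/0.045510 = 0.141107/0.045510 = 3.1006.
Two-sided p-value ≈ 2·Φ(−3.101) = 0.0019.

z = 3.1006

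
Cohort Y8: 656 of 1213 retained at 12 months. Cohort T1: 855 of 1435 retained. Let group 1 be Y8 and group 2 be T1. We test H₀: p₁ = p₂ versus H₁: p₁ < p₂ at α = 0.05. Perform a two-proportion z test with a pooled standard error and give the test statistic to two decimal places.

z = -2.85

p̂₁ = 656/1213 = 0.5408, p̂₂ = 855/1435 = 0.5958.
Pooled p̂ = (656+855)/(1213+1435) = 1511/2648 = 0.5706.
SE = √(p̂(1−p̂)(1/n₁+1/n₂)) = √(0.5706·0.4294·0.00152127) = √(0.00037273) = 0.0193.
z = (0.5408 − 0.5958)/0.0193 = -0.0550/0.0193 = -2.85.
p-value = P(Z < -2.849) ≈ 0.0022, so at α = 0.05 we reject H₀.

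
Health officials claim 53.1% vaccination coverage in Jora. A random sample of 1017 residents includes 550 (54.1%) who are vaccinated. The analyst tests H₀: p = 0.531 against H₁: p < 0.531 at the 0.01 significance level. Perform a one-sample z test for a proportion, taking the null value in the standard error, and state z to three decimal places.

z = 0.627

p̂ = 550/1017 ≈ 0.54081.
SE = √(p₀(1−p₀)/n) = √(0.24904/1017) = 0.01565.
z = (0.54081 − 0.531)/0.01565 = 0.00981/0.01565 = 0.627.
p-value = P(Z < 0.627) ≈ 0.7346; since p > α = 0.01, fail to reject H₀.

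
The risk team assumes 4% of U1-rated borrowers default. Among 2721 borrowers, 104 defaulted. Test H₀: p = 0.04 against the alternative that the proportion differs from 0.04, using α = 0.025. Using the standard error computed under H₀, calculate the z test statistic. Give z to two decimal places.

p̂ = 104/2721 = 0.0382.
Standard error under H₀: √(0.04×0.96/2721) = 0.0038.
z = (0.0382 − 0.04)/0.0038 = -0.0018/0.0038 = -0.47.
p-value = 2·P(Z > 0.473) ≈ 0.6359. With α = 0.025, fail to reject H₀.

z = -0.47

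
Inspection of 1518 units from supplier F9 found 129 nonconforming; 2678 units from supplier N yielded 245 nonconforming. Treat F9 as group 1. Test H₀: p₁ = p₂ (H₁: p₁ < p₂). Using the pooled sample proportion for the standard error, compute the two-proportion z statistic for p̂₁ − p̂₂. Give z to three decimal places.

p̂₁ = 129/1518 = 0.08498, p̂₂ = 245/2678 = 0.09149.
Pooled p̂ = (129+245)/(1518+2678) = 374/4196 = 0.08913.
SE = √(p̂(1−p̂)(1/n₁+1/n₂)) = √(0.08913·0.91087·0.00103217) = √(8.38001e-05) = 0.00915.
z = (0.08498 − 0.09149)/0.00915 = -0.00651/0.00915 = -0.711.
p-value = P(Z < -0.711) ≈ 0.2386.

z = -0.711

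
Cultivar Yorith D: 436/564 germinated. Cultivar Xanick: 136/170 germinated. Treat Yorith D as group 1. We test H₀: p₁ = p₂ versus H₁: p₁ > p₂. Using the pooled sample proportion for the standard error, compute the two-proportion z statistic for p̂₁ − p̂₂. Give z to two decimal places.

p̂₁ = 436/564 = 0.7730, p̂₂ = 136/170 = 0.8000.
Pooled p̂ = (436+136)/(564+170) = 572/734 = 0.7793.
SE = √(p̂(1−p̂)(1/n₁+1/n₂)) = √(0.7793·0.2207·0.0076554) = √(0.0013167) = 0.0363.
z = (0.7730 − 0.8000)/0.0363 = -0.0270/0.0363 = -0.74.
p-value = P(Z > -0.743) ≈ 0.7712.

z = -0.74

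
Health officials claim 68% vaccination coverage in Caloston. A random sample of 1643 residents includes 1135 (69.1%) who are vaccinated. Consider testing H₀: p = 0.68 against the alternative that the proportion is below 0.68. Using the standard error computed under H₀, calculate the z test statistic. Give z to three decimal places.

z = 0.939

p̂ = 1135/1643 = 0.69081.
SE = √(p₀(1−p₀)/n) = √(0.2176/1643) = 0.01151.
z = (0.69081 − 0.68)/0.01151 = 0.01081/0.01151 = 0.939.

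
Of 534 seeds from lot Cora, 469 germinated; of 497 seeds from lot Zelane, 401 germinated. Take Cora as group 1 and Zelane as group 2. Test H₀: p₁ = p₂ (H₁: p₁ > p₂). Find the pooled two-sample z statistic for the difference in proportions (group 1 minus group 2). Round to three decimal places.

z = 3.157

p̂₁ = 469/534 ≈ 0.87828, p̂₂ = 401/497 ≈ 0.80684.
Pooled p̂ = (469+401)/(534+497) = 870/1031 = 0.84384.
SE = √(0.131773 × 0.00388473) = 0.02263.
z = (0.87828 − 0.80684)/0.02263 = 0.07144/0.02263 = 3.157.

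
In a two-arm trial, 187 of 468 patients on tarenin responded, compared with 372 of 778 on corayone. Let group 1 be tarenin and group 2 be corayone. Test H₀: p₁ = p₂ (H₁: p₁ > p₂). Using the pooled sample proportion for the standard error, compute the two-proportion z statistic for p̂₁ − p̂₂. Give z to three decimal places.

p̂₁ = 187/468 ≈ 0.39957, p̂₂ = 372/778 ≈ 0.47815.
Pooled p̂ = (187+372)/(468+778) = 559/1246 = 0.44864.
SE = √(p̂(1−p̂)(1/n₁+1/n₂)) = √(0.44864·0.55136·0.0034221) = √(0.000846496) = 0.02909.
z = (0.39957 − 0.47815)/0.02909 = -0.07858/0.02909 = -2.701.
p-value = P(Z > -2.701) ≈ 0.9965.

z = -2.701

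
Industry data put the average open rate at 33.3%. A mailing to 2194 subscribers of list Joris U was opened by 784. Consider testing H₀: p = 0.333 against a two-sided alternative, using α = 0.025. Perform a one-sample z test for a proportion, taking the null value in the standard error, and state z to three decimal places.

z = 2.419

p̂ = 784/2194 ≈ 0.35734.
Under H₀, SE = √(0.333·0.667/2194) = √(0.000101236) = 0.01006.
z = (0.35734 − 0.333)/0.01006 = 0.02434/0.01006 = 2.419.
Two-sided p-value ≈ 2·Φ(−2.419) = 0.0156; since p < α = 0.025, reject H₀.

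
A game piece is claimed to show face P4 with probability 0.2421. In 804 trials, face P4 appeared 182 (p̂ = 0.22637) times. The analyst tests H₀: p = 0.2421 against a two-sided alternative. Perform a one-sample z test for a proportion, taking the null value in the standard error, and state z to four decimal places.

z = -1.0414

p̂ = 182/804 = 0.226368.
Under H₀, SE = √(0.2421·0.7579/804) = √(0.000228218) = 0.015107.
z = (0.226368 − 0.2421)/0.015107 = -0.015732/0.015107 = -1.0414.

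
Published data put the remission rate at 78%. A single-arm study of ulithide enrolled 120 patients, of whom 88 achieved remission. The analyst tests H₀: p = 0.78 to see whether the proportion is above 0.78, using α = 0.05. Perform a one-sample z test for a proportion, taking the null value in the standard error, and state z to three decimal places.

z = -1.234

p̂ = 88/120 ≈ 0.73333.
Under H₀, SE = √(0.78·0.22/120) = √(0.00143) = 0.03782.
z = (0.73333 − 0.78)/0.03782 = -0.04667/0.03782 = -1.234.
p-value = P(Z > -1.234) ≈ 0.8914; since p > α = 0.05, fail to reject H₀.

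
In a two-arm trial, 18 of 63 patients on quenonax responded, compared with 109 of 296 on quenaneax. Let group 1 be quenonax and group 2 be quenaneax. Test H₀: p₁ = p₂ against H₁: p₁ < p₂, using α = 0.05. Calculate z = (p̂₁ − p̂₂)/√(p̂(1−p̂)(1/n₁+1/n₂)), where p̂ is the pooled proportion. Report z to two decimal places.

p̂₁ = 18/63 = 0.2857, p̂₂ = 109/296 = 0.3682.
Pooled p̂ = (18+109)/(63+296) = 127/359 = 0.3538.
SE = √(0.228614 × 0.0192514) = 0.0663.
z = (0.2857 − 0.3682)/0.0663 = -0.0825/0.0663 = -1.24.
p-value = P(Z < -1.244) ≈ 0.1067, so at α = 0.05 we fail to reject H₀.

z = -1.24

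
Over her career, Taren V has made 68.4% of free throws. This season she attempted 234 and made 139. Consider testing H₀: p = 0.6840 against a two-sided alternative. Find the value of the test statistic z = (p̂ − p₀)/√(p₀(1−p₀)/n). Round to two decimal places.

z = -2.96

p̂ = 139/234 ≈ 0.5940.
Standard error under H₀: √(0.684×0.316/234) = 0.0304.
z = (0.5940 − 0.684)/0.0304 = -0.0900/0.0304 = -2.96.
Two-sided p-value ≈ 2·Φ(−2.961) = 0.0031.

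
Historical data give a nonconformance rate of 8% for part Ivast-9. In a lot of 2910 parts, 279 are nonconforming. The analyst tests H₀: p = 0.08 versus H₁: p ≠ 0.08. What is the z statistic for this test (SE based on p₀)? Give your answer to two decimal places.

z = 3.16

p̂ = 279/2910 ≈ 0.09588.
Under H₀, SE = √(0.08·0.92/2910) = √(2.52921e-05) = 0.00503.
z = (0.09588 − 0.08)/0.00503 = 0.01588/0.00503 = 3.16.
Two-sided p-value ≈ 2·Φ(−3.157) = 0.0016.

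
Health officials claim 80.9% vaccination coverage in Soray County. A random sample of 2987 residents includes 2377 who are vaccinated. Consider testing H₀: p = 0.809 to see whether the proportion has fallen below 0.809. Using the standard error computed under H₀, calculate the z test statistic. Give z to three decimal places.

z = -1.838

p̂ = 2377/2987 ≈ 0.795782.
Standard error under H₀: √(0.809×0.191/2987) = 0.007192.
z = (0.795782 − 0.809)/0.007192 = -0.013218/0.007192 = -1.838.
p-value = P(Z < -1.838) ≈ 0.0330.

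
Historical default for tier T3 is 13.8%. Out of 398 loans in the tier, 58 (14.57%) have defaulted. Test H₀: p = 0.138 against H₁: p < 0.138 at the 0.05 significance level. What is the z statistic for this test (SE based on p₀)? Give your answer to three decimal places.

z = 0.447

p̂ = 58/398 ≈ 0.14573.
SE = √(p₀(1−p₀)/n) = √(0.11896/398) = 0.01729.
z = (0.14573 − 0.138)/0.01729 = 0.00773/0.01729 = 0.447.
p-value = P(Z < 0.447) ≈ 0.6726; since p > α = 0.05, fail to reject H₀.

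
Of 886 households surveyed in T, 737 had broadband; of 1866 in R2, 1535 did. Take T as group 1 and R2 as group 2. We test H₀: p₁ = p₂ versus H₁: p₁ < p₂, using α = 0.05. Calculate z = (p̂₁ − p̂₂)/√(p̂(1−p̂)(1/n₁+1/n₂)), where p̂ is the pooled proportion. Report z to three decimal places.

z = 0.595

p̂₁ = 737/886 ≈ 0.83183, p̂₂ = 1535/1866 ≈ 0.82262.
Pooled p̂ = (737+1535)/(886+1866) = 2272/2752 = 0.82558.
SE = √(p̂(1−p̂)(1/n₁+1/n₂)) = √(0.82558·0.17442·0.00166457) = √(0.000239693) = 0.01548.
z = (0.83183 − 0.82262)/0.01548 = 0.00921/0.01548 = 0.595.
p-value = P(Z < 0.595) ≈ 0.7241; since p > α = 0.05, fail to reject H₀.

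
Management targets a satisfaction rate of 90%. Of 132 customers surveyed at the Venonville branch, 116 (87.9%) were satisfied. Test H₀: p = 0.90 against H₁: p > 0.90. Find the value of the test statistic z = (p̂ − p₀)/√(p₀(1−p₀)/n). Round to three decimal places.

z = -0.812

p̂ = 116/132 ≈ 0.87879.
Standard error under H₀: √(0.9×0.1/132) = 0.02611.
z = (0.87879 − 0.9)/0.02611 = -0.02121/0.02611 = -0.812.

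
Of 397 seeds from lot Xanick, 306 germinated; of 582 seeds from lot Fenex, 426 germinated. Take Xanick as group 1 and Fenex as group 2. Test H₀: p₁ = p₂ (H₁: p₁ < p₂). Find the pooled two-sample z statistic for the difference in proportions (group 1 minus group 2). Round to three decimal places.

z = 1.373

p̂₁ = 306/397 = 0.77078, p̂₂ = 426/582 = 0.73196.
Pooled p̂ = (306+426)/(397+582) = 732/979 = 0.74770.
SE = √(p̂(1−p̂)(1/n₁+1/n₂)) = √(0.74770·0.25230·0.0042371) = √(0.000799304) = 0.02827.
z = (0.77078 − 0.73196)/0.02827 = 0.03882/0.02827 = 1.373.
p-value = P(Z < 1.373) ≈ 0.9151.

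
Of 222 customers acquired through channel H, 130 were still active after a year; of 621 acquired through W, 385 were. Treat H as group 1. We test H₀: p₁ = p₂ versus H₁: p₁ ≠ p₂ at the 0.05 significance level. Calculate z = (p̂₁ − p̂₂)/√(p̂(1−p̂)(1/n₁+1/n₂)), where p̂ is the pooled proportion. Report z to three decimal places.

z = -0.902

p̂₁ = 130/222 ≈ 0.58559, p̂₂ = 385/621 ≈ 0.61997.
Pooled p̂ = (130+385)/(222+621) = 515/843 = 0.61091.
SE = √(p̂(1−p̂)(1/n₁+1/n₂)) = √(0.61091·0.38909·0.00611481) = √(0.00145348) = 0.03812.
z = (0.58559 − 0.61997)/0.03812 = -0.03438/0.03812 = -0.902.
p-value = 2·P(Z > 0.902) ≈ 0.3671. With α = 0.05, fail to reject H₀.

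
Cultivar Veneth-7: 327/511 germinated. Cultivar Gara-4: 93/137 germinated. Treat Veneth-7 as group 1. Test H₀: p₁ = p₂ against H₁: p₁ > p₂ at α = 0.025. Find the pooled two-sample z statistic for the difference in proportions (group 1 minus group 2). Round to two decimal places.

p̂₁ = 327/511 ≈ 0.6399, p̂₂ = 93/137 ≈ 0.6788.
Pooled p̂ = (327+93)/(511+137) = 420/648 = 0.6481.
SE = √(p̂(1−p̂)(1/n₁+1/n₂)) = √(0.6481·0.3519·0.00925622) = √(0.0021109) = 0.0459.
z = (0.6399 − 0.6788)/0.0459 = -0.0389/0.0459 = -0.85.
p-value = P(Z > -0.847) ≈ 0.8015; since p > α = 0.025, fail to reject H₀.

z = -0.85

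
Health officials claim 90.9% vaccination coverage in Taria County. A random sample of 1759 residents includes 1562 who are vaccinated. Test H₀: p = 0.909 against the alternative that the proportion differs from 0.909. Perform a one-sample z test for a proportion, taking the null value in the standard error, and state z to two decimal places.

p̂ = 1562/1759 = 0.88800.
Standard error under H₀: √(0.909×0.091/1759) = 0.00686.
z = (0.88800 − 0.909)/0.00686 = -0.02100/0.00686 = -3.06.
p-value = 2·P(Z > 3.062) ≈ 0.0022.

z = -3.06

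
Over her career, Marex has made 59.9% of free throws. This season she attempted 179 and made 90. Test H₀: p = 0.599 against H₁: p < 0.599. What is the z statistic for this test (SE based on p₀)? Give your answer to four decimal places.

z = -2.6263

p̂ = 90/179 = 0.502793.
Standard error under H₀: √(0.599×0.401/179) = 0.036632.
z = (0.502793 − 0.599)/0.036632 = -0.096207/0.036632 = -2.6263.
p-value = P(Z < -2.626) ≈ 0.0043.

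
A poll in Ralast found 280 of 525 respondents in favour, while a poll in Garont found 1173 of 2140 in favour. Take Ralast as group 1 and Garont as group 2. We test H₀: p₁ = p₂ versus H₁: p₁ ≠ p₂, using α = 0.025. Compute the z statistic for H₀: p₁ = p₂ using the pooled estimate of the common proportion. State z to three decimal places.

z = -0.610

p̂₁ = 280/525 ≈ 0.53333, p̂₂ = 1173/2140 ≈ 0.54813.
Pooled p̂ = (280+1173)/(525+2140) = 1453/2665 = 0.54522.
SE = √(0.247956 × 0.00237205) = 0.02425.
z = (0.53333 − 0.54813)/0.02425 = -0.01480/0.02425 = -0.610.
p-value = 2·P(Z > 0.610) ≈ 0.5418. With α = 0.025, fail to reject H₀.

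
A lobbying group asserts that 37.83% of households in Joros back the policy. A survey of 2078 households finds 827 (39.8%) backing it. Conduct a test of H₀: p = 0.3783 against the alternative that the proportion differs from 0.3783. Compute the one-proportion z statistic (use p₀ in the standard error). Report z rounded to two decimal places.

p̂ = 827/2078 ≈ 0.39798.
Under H₀, SE = √(0.3783·0.6217/2078) = √(0.000113181) = 0.01064.
z = (0.39798 − 0.3783)/0.01064 = 0.01968/0.01064 = 1.85.

z = 1.85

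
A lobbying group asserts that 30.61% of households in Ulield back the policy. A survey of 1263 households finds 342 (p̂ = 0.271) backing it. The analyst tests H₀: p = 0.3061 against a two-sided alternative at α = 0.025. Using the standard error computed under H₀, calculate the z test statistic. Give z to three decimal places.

z = -2.723

p̂ = 342/1263 ≈ 0.27078.
SE = √(p₀(1−p₀)/n) = √(0.2124/1263) = 0.01297.
z = (0.27078 − 0.3061)/0.01297 = -0.03532/0.01297 = -2.723.
Two-sided p-value ≈ 2·Φ(−2.723) = 0.0065; since p < α = 0.025, reject H₀.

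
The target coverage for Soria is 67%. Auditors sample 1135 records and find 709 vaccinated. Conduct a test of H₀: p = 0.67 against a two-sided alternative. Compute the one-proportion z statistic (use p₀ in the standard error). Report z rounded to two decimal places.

z = -3.25

p̂ = 709/1135 ≈ 0.62467.
Under H₀, SE = √(0.67·0.33/1135) = √(0.000194802) = 0.01396.
z = (0.62467 − 0.67)/0.01396 = -0.04533/0.01396 = -3.25.
p-value = 2·P(Z > 3.248) ≈ 0.0012.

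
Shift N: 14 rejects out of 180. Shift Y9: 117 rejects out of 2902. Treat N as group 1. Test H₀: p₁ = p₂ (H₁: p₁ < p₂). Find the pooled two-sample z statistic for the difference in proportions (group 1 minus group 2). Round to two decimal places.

z = 2.42

p̂₁ = 14/180 ≈ 0.0778, p̂₂ = 117/2902 ≈ 0.0403.
Pooled p̂ = (14+117)/(180+2902) = 131/3082 = 0.0425.
SE = √(0.0406982 × 0.00590015) = 0.0155.
z = (0.0778 − 0.0403)/0.0155 = 0.0375/0.0155 = 2.42.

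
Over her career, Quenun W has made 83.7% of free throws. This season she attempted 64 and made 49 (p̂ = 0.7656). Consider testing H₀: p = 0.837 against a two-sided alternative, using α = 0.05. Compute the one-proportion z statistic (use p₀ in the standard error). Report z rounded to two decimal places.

p̂ = 49/64 ≈ 0.7656.
SE = √(p₀(1−p₀)/n) = √(0.13643/64) = 0.0462.
z = (0.7656 − 0.837)/0.0462 = -0.0714/0.0462 = -1.55.
p-value = 2·P(Z > 1.546) ≈ 0.1221; since p > α = 0.05, fail to reject H₀.

z = -1.55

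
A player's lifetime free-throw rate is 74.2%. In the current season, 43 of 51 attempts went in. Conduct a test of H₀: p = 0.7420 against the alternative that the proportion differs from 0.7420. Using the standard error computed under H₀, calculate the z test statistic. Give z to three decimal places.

z = 1.651

p̂ = 43/51 = 0.84314.
Under H₀, SE = √(0.742·0.258/51) = √(0.00375365) = 0.06127.
z = (0.84314 − 0.742)/0.06127 = 0.10114/0.06127 = 1.651.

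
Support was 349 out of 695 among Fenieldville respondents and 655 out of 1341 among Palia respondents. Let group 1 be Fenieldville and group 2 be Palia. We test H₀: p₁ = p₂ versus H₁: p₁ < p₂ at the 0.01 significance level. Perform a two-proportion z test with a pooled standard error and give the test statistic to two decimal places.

z = 0.59

p̂₁ = 349/695 = 0.5022, p̂₂ = 655/1341 = 0.4884.
Pooled p̂ = (349+655)/(695+1341) = 1004/2036 = 0.4931.
SE = √(0.249953 × 0.00218456) = 0.0234.
z = (0.5022 − 0.4884)/0.0234 = 0.0138/0.0234 = 0.59.
p-value = P(Z < 0.587) ≈ 0.7214; since p > α = 0.01, fail to reject H₀.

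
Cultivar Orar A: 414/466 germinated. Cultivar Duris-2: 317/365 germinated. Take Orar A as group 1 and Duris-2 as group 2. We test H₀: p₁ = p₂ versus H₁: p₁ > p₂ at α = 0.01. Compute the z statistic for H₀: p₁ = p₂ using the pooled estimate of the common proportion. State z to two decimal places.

p̂₁ = 414/466 ≈ 0.8884, p̂₂ = 317/365 ≈ 0.8685.
Pooled p̂ = (414+317)/(466+365) = 731/831 = 0.8797.
SE = √(p̂(1−p̂)(1/n₁+1/n₂)) = √(0.8797·0.1203·0.00488565) = √(0.000517175) = 0.0227.
z = (0.8884 − 0.8685)/0.0227 = 0.0199/0.0227 = 0.88.
p-value = P(Z > 0.876) ≈ 0.1905, so at α = 0.01 we fail to reject H₀.

z = 0.88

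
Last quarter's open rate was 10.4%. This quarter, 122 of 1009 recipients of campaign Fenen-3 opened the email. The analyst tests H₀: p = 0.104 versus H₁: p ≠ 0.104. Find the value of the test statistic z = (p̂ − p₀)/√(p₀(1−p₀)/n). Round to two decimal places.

p̂ = 122/1009 = 0.1209.
Standard error under H₀: √(0.104×0.896/1009) = 0.0096.
z = (0.1209 − 0.104)/0.0096 = 0.0169/0.0096 = 1.76.

z = 1.76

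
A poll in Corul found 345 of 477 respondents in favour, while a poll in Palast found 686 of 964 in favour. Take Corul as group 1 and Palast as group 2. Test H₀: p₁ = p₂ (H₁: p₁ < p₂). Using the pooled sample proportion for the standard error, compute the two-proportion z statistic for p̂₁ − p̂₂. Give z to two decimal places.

z = 0.46

p̂₁ = 345/477 = 0.7233, p̂₂ = 686/964 = 0.7116.
Pooled p̂ = (345+686)/(477+964) = 1031/1441 = 0.7155.
SE = √(p̂(1−p̂)(1/n₁+1/n₂)) = √(0.7155·0.2845·0.00313378) = √(0.000637945) = 0.0253.
z = (0.7233 − 0.7116)/0.0253 = 0.0117/0.0253 = 0.46.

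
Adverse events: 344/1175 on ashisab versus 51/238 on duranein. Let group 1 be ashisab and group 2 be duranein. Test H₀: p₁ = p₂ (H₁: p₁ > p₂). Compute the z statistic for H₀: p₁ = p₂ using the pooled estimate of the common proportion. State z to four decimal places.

p̂₁ = 344/1175 = 0.292766, p̂₂ = 51/238 = 0.214286.
Pooled p̂ = (344+51)/(1175+238) = 395/1413 = 0.279547.
SE = √(p̂(1−p̂)(1/n₁+1/n₂)) = √(0.279547·0.720453·0.00505274) = √(0.00101763) = 0.031900.
z = (0.292766 − 0.214286)/0.031900 = 0.078480/0.031900 = 2.4602.

z = 2.4602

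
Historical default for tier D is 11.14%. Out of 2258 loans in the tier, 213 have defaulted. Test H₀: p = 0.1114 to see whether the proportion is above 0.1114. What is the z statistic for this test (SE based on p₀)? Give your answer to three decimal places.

z = -2.578

p̂ = 213/2258 = 0.094331.
SE = √(p₀(1−p₀)/n) = √(0.09899/2258) = 0.006621.
z = (0.094331 − 0.1114)/0.006621 = -0.017069/0.006621 = -2.578.
p-value = P(Z > -2.578) ≈ 0.9950.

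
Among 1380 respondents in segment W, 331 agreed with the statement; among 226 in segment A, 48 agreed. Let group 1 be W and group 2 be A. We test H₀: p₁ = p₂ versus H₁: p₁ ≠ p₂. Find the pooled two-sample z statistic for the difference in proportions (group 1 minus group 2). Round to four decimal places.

p̂₁ = 331/1380 ≈ 0.239855, p̂₂ = 48/226 ≈ 0.212389.
Pooled p̂ = (331+48)/(1380+226) = 379/1606 = 0.235990.
SE = √(0.180299 × 0.00514942) = 0.030470.
z = (0.239855 − 0.212389)/0.030470 = 0.027466/0.030470 = 0.9014.
p-value = 2·P(Z > 0.901) ≈ 0.3674.

z = 0.9014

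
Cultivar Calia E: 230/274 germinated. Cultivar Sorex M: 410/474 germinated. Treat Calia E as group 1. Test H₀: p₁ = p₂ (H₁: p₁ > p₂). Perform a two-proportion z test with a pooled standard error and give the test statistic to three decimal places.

p̂₁ = 230/274 = 0.83942, p̂₂ = 410/474 = 0.86498.
Pooled p̂ = (230+410)/(274+474) = 640/748 = 0.85561.
SE = √(0.123538 × 0.00575934) = 0.02667.
z = (0.83942 − 0.86498)/0.02667 = -0.02556/0.02667 = -0.958.

z = -0.958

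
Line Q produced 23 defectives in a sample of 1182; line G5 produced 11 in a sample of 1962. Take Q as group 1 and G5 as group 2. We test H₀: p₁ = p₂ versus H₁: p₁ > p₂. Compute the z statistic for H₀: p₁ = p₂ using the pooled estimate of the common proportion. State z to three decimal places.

z = 3.637

p̂₁ = 23/1182 ≈ 0.0194585, p̂₂ = 11/1962 ≈ 0.0056065.
Pooled p̂ = (23+11)/(1182+1962) = 34/3144 = 0.0108142.
SE = √(p̂(1−p̂)(1/n₁+1/n₂)) = √(0.0108142·0.9891858·0.00135571) = √(1.45024e-05) = 0.0038082.
z = (0.0194585 − 0.0056065)/0.0038082 = 0.0138520/0.0038082 = 3.637.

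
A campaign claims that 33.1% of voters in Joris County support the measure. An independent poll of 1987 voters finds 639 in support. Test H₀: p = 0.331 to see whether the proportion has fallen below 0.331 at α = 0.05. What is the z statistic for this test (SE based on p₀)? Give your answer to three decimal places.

p̂ = 639/1987 ≈ 0.32159.
SE = √(p₀(1−p₀)/n) = √(0.22144/1987) = 0.01056.
z = (0.32159 − 0.331)/0.01056 = -0.00941/0.01056 = -0.891.
p-value = P(Z < -0.891) ≈ 0.1864; since p > α = 0.05, fail to reject H₀.

z = -0.891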